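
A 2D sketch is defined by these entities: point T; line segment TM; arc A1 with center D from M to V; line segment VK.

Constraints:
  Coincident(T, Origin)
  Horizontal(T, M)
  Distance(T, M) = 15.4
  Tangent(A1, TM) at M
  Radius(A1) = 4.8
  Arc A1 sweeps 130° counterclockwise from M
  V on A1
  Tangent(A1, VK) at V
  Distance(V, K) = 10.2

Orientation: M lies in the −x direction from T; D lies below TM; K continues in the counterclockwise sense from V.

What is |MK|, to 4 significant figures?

15.96

T is at the origin; T and M share the same y with |TM| = 15.4 and M on the −x side, so M = (-15.40, 0.000). Tangency of A1 to TM means the radius DM is perpendicular to TM, so D = M + (0, -4.8) = (-15.40, -4.800). On A1, M sits at bearing 90° from D; a 130° counterclockwise sweep puts V at bearing 220°, so V = D + 4.8·(cos 220°, sin 220°) = (-19.08, -7.885). The tangent condition forces DV to be normal to VK, so VK runs along (−sin 220°, cos 220°); with |VK| = 10.2, K = (-12.52, -15.70). Then |MK| = |K − M| = 15.96.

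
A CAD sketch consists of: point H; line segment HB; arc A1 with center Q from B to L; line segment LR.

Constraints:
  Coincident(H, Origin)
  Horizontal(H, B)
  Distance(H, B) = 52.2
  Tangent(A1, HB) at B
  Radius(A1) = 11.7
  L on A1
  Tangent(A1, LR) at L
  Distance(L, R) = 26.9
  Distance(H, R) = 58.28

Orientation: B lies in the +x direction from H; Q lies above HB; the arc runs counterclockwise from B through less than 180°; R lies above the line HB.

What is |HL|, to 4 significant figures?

63.94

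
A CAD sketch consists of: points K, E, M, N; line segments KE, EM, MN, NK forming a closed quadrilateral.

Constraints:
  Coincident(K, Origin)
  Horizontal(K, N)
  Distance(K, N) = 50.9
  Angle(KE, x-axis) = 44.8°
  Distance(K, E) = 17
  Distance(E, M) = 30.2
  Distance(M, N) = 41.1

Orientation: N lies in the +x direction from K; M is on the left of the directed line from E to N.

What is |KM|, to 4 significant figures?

47.11

K is at the origin; K and N share the same y with |KN| = 50.9 and N in +x, so N = (50.9, 0). KE runs at 44.8° with |KE| = 17.0, so E = (12.06, 11.98). M is determined by |EM| = 30.2 and |MN| = 41.1 together: it lies at the intersection of circle(E, 30.2) and circle(N, 41.1). With |EN| = 40.64, the foot of the radical line on EN is 10.76 from E and the perpendicular offset is √(30.2² − 10.76²) = 28.22. Taking the left-of-EN solution: M = (30.66, 35.77).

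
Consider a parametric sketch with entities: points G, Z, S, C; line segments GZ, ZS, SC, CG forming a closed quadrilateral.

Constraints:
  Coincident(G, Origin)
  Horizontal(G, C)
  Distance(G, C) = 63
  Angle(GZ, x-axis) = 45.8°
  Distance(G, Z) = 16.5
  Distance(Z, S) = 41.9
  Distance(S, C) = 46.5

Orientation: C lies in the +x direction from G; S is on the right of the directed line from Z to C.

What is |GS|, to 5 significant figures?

37.665

G is at the origin; G and C share the same y with |GC| = 63.0 and C in +x, so C = (63.0, 0). GZ runs at 45.8° with |GZ| = 16.5, so Z = (11.503, 11.829). S is determined by |ZS| = 41.9 and |SC| = 46.5 together: it lies at the intersection of circle(Z, 41.9) and circle(C, 46.5). With |ZC| = 52.838, the foot of the radical line on ZC is 22.571 from Z and the perpendicular offset is √(41.9² − 22.571²) = 35.301. Taking the right-of-ZC solution: S = (25.598, -27.629).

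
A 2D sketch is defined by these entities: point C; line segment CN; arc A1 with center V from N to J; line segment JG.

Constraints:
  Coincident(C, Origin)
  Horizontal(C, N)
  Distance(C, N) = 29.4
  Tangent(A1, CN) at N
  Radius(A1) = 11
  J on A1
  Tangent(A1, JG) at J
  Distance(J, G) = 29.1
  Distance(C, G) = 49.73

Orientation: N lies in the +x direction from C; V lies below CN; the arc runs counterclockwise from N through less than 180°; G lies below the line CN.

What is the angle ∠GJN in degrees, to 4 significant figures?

127.2°

Checks: |VJ| = 11.00 ✓; ∠(VJ, JG) = 90.00° ✓; |JG| = 29.10 ✓; |CG| = 49.73 ✓.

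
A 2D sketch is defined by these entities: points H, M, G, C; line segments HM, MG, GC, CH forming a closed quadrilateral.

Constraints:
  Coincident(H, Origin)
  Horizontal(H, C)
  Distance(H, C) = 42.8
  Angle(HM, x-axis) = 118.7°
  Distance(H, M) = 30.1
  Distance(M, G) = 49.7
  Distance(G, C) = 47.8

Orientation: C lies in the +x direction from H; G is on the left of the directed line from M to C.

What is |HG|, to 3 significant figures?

55.8

H is at the origin; H and C share the same y with |HC| = 42.8 and C in +x, so C = (42.8, 0). HM runs at 118.7° with |HM| = 30.1, so M = (-14.5, 26.4). G is determined by |MG| = 49.7 and |GC| = 47.8 together: it lies at the intersection of circle(M, 49.7) and circle(C, 47.8). With |MC| = 63.0, the foot of the radical line on MC is 33.0 from M and the perpendicular offset is √(49.7² − 33.0²) = 37.2. Taking the left-of-MC solution: G = (31.1, 46.3).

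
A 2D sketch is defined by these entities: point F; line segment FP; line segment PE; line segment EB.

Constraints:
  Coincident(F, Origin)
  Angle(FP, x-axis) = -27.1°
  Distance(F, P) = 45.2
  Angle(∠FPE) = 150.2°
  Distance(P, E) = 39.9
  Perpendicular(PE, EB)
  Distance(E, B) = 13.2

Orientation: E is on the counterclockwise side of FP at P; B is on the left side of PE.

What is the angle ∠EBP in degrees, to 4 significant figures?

71.69°

∠FPE = 150.2°, so PE runs at -27.1° + (180° − 150.2°) = 2.700° from the x-axis; with |PE| = 39.9, E = P + 39.9·(cos 2.700°, sin 2.700°) = (80.09, -18.71). The perpendicularity gives EB at right angles to PE; with |EB| = 13.2 on the left of PE, B = E + 13.2·(-0.04711, 0.9989) = (79.47, -5.526). Then cos ∠EBP = BE·BP / (|BE||BP|), giving 71.69°.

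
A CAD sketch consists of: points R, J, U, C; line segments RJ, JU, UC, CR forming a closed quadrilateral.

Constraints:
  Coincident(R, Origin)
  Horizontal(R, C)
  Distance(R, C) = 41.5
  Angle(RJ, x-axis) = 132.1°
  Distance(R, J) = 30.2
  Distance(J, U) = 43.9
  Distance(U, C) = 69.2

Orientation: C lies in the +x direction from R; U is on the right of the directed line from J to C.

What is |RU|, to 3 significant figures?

32.3

Checks: |JU| = 43.90 ✓; |UC| = 69.20 ✓.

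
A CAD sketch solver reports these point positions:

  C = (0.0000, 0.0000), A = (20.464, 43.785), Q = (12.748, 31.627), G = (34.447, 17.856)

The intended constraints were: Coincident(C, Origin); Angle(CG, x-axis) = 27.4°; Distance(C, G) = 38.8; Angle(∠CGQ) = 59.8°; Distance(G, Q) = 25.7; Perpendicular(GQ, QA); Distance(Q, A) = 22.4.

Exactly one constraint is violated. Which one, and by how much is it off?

Distance(Q, A) = 22.4 — off by 8.00.

C = (0.00, 0.00) ✓; CG at 27.40° ✓; |CG| = 38.80 ✓; ∠CGQ = 59.80° ✓; |GQ| = 25.70 ✓; ∠(GQ, QA) = 90.00° ✓; |QA| = 14.40 ✗.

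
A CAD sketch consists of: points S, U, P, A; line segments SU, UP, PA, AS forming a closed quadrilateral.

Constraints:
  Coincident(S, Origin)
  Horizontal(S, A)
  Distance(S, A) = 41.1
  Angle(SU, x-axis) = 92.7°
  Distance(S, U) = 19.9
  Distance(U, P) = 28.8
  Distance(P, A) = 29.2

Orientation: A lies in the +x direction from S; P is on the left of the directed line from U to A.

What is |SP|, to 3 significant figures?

37.5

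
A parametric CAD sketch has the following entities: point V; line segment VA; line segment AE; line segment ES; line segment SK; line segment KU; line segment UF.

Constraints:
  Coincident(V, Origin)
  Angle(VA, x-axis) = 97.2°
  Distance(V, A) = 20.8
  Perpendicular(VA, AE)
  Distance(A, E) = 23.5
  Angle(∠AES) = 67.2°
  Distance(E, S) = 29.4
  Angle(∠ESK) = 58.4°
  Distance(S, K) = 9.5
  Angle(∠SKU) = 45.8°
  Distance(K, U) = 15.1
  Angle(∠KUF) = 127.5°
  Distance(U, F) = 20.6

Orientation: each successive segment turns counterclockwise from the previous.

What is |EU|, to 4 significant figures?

21.73

∠ESK = 58.4° gives SK at 61.60° from the x-axis; with |SK| = 9.5, K = (-6.703, 0.5862). ∠SKU = 45.8° gives KU at -164.2° from the x-axis; with |KU| = 15.1, U = (-21.23, -3.525). Then |EU| = |U − E| = 21.73.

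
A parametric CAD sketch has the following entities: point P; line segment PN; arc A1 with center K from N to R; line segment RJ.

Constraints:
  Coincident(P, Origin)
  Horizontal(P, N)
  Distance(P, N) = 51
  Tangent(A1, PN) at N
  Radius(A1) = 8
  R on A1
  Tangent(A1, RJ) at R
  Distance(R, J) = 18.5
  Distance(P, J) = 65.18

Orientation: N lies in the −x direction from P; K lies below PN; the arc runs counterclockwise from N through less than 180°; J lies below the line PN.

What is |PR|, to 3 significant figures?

59.5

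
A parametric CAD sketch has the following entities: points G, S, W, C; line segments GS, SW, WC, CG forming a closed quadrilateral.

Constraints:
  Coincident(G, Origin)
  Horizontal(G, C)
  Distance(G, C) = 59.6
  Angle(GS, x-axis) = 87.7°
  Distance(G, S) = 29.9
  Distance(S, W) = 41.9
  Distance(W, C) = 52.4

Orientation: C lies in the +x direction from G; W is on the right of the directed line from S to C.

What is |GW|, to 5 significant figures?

14.185

Checks: |SW| = 41.90 ✓; |WC| = 52.40 ✓.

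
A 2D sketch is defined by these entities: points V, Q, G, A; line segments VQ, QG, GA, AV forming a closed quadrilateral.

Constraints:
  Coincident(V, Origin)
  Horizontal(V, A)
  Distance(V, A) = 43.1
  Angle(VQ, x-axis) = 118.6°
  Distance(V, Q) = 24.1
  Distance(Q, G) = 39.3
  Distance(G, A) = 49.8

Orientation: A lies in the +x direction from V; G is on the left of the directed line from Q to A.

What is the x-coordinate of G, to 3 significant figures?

20.3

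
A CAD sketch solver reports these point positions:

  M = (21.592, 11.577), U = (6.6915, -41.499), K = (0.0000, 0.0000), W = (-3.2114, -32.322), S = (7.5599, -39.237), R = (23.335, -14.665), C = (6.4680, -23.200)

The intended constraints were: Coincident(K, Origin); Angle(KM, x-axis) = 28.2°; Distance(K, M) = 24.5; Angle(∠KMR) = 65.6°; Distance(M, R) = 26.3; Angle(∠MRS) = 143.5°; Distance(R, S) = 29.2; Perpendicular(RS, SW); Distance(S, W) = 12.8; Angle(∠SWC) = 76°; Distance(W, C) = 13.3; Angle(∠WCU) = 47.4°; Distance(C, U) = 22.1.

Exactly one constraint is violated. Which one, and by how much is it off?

Distance(C, U) = 22.1 — off by 3.80.

K = (0.00, 0.00) ✓; KM at 28.20° ✓; |KM| = 24.50 ✓; ∠KMR = 65.60° ✓; |MR| = 26.30 ✓; ∠MRS = 143.5° ✓; |RS| = 29.20 ✓; ∠(RS, SW) = 90.00° ✓; |SW| = 12.80 ✓; ∠SWC = 76.00° ✓; |WC| = 13.30 ✓; ∠WCU = 47.40° ✓; |CU| = 18.30 ✗.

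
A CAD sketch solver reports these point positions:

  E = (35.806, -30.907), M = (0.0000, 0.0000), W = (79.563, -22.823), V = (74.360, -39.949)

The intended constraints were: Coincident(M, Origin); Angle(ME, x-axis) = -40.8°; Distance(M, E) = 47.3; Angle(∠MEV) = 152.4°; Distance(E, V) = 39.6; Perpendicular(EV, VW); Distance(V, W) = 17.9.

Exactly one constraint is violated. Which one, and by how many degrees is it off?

Perpendicular(EV, VW) — off by 3.70°.

M = (0.00, 0.00) ✓; ME at -40.80° ✓; |ME| = 47.30 ✓; ∠MEV = 152.4° ✓; |EV| = 39.60 ✓; ∠(EV, VW) = 86.30° ✗; |VW| = 17.90 ✓.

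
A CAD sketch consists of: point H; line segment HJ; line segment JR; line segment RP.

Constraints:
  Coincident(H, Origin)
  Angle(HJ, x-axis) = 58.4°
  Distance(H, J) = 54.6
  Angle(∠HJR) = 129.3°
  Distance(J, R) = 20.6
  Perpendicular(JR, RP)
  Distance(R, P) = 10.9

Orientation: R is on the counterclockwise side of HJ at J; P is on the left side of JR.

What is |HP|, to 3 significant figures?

63.5

H is at the origin; HJ runs at 58.4° with length 54.6, so J = 54.6·(cos 58.4°, sin 58.4°) = (28.6, 46.5). ∠HJR = 129.3°, so JR runs at 58.4° + (180° − 129.3°) = 109° from the x-axis; with |JR| = 20.6, R = J + 20.6·(cos 109°, sin 109°) = (21.9, 66.0). The perpendicularity gives RP at right angles to JR; with |RP| = 10.9 on the left of JR, P = R + 10.9·(-0.945, -0.327) = (11.6, 62.4). Then |HP| = |P − H| = 63.5.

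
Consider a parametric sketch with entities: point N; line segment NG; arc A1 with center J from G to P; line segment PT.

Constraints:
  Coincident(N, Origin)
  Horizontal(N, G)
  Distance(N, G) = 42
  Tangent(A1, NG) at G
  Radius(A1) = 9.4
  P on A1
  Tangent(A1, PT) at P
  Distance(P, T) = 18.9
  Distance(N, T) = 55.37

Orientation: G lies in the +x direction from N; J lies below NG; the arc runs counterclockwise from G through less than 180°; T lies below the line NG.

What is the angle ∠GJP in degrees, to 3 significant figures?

129°

N is at the origin; N and G share the same y with |NG| = 42.0 and G on the +x side, so G = (42.0, 0.00). Tangency of A1 to NG means the radius JG is perpendicular to NG, so J = G + (0, -9.4) = (42.0, -9.40). Since JP ⟂ PT (tangency), |JT| = √(9.4² + 18.9²) = 21.1 regardless of where P sits on A1. So T lies on both circle(N, 55.37) and circle(J, 21.1); the below-NG intersection is T = (46.5, -30.0). P is the foot of the tangent from T: P = (34.7, -15.3).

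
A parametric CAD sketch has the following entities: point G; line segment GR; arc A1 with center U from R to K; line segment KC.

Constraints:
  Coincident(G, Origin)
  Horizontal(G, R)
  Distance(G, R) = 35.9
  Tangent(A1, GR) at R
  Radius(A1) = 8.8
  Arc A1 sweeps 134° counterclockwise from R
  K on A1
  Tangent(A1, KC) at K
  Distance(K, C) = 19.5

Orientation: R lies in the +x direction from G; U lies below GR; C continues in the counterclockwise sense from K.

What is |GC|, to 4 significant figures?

51.93

G is at the origin; GR is horizontal with |GR| = 35.9 and R on the +x side, so R = (35.90, 0.000). Tangency of A1 to GR means the radius UR is perpendicular to GR, so U = R + (0, -8.8) = (35.90, -8.800). On A1, R sits at bearing 90° from U; a 134° counterclockwise sweep puts K at bearing 224°, so K = U + 8.8·(cos 224°, sin 224°) = (29.57, -14.91). A1 meets KC tangentially, so UK is at right angles to KC, so KC runs along (−sin 224°, cos 224°); with |KC| = 19.5, C = (43.12, -28.94). Then |GC| = |C − G| = 51.93.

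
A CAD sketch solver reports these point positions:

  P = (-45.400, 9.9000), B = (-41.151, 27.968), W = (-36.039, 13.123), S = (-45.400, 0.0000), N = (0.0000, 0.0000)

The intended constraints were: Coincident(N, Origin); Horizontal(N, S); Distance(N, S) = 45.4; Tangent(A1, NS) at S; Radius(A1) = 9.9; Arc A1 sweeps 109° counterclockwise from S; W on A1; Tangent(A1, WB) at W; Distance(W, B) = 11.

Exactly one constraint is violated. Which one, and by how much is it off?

Distance(W, B) = 11 — off by 4.70.

N = (0.00, 0.00) ✓; N.y = 0.00, S.y = 0.00 ✓; |NS| = 45.40 ✓; ∠(PS, SN) = 90.00° ✓; |PS| = 9.900 ✓; bearing(P→W) − bearing(P→S) = 109.0° ✓; |PW| = 9.900 ✓; ∠(PW, WB) = 90.00° ✓; |WB| = 15.70 ✗.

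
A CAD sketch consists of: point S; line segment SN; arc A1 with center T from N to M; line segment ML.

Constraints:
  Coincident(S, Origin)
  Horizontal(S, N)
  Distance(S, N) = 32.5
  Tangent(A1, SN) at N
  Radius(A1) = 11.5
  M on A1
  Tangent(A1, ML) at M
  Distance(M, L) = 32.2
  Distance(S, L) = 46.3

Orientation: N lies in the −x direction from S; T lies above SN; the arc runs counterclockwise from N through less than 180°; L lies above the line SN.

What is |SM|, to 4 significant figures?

23.51

Checks: |TM| = 11.50 ✓; ∠(TM, ML) = 90.00° ✓; |ML| = 32.20 ✓; |SL| = 46.30 ✓.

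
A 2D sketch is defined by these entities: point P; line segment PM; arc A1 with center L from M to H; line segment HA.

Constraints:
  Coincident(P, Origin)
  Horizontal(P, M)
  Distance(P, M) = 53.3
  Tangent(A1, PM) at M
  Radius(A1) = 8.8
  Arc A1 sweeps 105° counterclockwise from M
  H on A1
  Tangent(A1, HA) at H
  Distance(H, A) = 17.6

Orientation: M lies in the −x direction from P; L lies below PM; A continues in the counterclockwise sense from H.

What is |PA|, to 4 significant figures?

63.76

On A1, M sits at bearing 90° from L; a 105° counterclockwise sweep puts H at bearing 195°, so H = L + 8.8·(cos 195°, sin 195°) = (-61.80, -11.08). A1 meets HA tangentially, so LH is at right angles to HA, so HA runs along (−sin 195°, cos 195°); with |HA| = 17.6, A = (-57.24, -28.08). Then |PA| = |A − P| = 63.76.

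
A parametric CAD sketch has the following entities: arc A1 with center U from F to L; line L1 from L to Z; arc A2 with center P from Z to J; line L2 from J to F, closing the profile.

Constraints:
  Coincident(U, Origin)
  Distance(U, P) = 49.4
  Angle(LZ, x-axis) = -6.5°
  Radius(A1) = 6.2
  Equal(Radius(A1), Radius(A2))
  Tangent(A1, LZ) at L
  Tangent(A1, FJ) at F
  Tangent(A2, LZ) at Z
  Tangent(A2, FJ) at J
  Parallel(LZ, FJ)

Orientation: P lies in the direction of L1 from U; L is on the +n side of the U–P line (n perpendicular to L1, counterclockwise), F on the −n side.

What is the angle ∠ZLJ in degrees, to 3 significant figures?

14.1°

The slot axis is L1's direction at -6.5°, so u = (cos -6.5°, sin -6.5°) = (0.994, -0.113) and n = (−sin -6.5°, cos -6.5°) = (0.113, 0.994). U is at the origin and P lies 49.4 along u from U, so P = 49.4·u = (49.1, -5.59). Tangency of A1 to both parallel lines with radius 6.2 puts L and F at U ± 6.2·n: L = (0.702, 6.16), F = (-0.702, -6.16). Equal radii place Z and J the same way about P: Z = P + 6.2·n = (49.8, 0.568), J = P − 6.2·n = (48.4, -11.8). Then cos ∠ZLJ = LZ·LJ / (|LZ||LJ|), giving 14.1°.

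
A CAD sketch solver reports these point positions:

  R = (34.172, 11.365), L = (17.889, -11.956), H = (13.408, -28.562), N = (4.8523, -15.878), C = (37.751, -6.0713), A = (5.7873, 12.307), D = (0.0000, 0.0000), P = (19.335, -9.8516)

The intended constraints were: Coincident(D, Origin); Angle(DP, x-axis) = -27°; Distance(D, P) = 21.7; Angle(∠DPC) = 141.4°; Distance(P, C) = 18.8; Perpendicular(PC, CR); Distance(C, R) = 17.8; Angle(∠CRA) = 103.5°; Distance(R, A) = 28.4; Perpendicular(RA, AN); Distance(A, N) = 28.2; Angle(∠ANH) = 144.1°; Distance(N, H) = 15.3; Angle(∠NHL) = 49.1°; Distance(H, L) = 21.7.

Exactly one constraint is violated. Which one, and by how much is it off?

Distance(H, L) = 21.7 — off by 4.50.

D = (0.00, 0.00) ✓; DP at -27.00° ✓; |DP| = 21.70 ✓; ∠DPC = 141.4° ✓; |PC| = 18.80 ✓; ∠(PC, CR) = 90.00° ✓; |CR| = 17.80 ✓; ∠CRA = 103.5° ✓; |RA| = 28.40 ✓; ∠(RA, AN) = 90.00° ✓; |AN| = 28.20 ✓; ∠ANH = 144.1° ✓; |NH| = 15.30 ✓; ∠NHL = 49.10° ✓; |HL| = 17.20 ✗.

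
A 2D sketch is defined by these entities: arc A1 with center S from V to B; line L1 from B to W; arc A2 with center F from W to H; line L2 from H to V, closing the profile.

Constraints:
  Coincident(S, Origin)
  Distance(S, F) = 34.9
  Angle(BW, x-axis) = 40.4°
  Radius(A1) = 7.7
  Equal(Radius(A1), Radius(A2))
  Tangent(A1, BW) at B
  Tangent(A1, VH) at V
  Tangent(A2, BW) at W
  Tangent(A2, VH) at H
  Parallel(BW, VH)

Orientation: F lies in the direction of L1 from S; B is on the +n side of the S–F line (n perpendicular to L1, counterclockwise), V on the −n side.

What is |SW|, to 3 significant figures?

35.7

The slot axis is L1's direction at 40.4°, so u = (cos 40.4°, sin 40.4°) = (0.762, 0.648) and n = (−sin 40.4°, cos 40.4°) = (-0.648, 0.762). S is at the origin and F lies 34.9 along u from S, so F = 34.9·u = (26.6, 22.6). Tangency of A1 to both parallel lines with radius 7.7 puts B and V at S ± 7.7·n: B = (-4.99, 5.86), V = (4.99, -5.86). Equal radii place W and H the same way about F: W = F + 7.7·n = (21.6, 28.5), H = F − 7.7·n = (31.6, 16.8). Then |SW| = |W − S| = 35.7.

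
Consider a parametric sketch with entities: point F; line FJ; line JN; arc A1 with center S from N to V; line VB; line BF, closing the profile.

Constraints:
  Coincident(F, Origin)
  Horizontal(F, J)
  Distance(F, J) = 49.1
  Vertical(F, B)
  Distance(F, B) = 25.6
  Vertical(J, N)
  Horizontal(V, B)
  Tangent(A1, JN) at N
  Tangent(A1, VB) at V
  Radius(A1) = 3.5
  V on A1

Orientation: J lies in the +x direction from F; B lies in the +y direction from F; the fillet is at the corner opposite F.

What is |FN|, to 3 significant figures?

53.8

The virtual corner opposite F is at (49.1, 25.6). Since A1 is tangent to JN there, SN ⟂ JN and tangency of A1 to VB means the radius SV is perpendicular to VB, with radius 3.5, so the center S sits 3.5 in from both sides at S = (45.6, 22.1). That places the tangent points at N = (49.1, 22.1) on JN and V = (45.6, 25.6) on VB. Then |FN| = |N − F| = 53.8.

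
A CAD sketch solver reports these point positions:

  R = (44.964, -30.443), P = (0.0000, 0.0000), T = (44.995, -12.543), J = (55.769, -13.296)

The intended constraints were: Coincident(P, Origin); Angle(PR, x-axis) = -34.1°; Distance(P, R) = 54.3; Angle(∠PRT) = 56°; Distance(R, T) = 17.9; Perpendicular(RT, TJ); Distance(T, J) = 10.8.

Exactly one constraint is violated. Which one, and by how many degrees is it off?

Perpendicular(RT, TJ) — off by 3.90°.

P = (0.00, 0.00) ✓; PR at -34.10° ✓; |PR| = 54.30 ✓; ∠PRT = 56.00° ✓; |RT| = 17.90 ✓; ∠(RT, TJ) = 93.90° ✗; |TJ| = 10.80 ✓.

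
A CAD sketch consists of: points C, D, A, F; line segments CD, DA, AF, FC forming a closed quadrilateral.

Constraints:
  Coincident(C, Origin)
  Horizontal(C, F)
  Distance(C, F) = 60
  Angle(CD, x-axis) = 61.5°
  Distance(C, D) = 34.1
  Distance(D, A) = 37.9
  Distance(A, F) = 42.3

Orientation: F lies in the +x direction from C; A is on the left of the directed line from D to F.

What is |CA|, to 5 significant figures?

66.860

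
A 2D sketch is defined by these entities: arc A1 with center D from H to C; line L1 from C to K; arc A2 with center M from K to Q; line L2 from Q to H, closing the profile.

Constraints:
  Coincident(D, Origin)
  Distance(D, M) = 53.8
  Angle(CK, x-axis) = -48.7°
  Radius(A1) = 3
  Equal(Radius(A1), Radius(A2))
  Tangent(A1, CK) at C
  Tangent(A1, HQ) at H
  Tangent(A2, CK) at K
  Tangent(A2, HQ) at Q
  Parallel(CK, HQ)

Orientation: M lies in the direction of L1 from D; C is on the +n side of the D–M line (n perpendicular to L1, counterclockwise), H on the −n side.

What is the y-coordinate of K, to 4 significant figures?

-38.44

The slot axis is L1's direction at -48.7°, so u = (cos -48.7°, sin -48.7°) = (0.6600, -0.7513) and n = (−sin -48.7°, cos -48.7°) = (0.7513, 0.6600). D is at the origin and M lies 53.8 along u from D, so M = 53.8·u = (35.51, -40.42). Tangency of A1 to both parallel lines with radius 3.0 puts C and H at D ± 3.0·n: C = (2.254, 1.980), H = (-2.254, -1.980). Equal radii place K and Q the same way about M: K = M + 3.0·n = (37.76, -38.44), Q = M − 3.0·n = (33.25, -42.40). So K.y = -38.44.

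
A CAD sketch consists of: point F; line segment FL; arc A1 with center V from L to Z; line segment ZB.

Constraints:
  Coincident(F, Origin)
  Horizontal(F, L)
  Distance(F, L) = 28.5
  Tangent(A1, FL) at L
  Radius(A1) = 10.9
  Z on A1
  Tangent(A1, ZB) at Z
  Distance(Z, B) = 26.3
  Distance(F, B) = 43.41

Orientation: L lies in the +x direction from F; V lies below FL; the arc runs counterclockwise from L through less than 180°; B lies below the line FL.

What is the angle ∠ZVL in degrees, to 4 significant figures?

96.30°

F is at the origin; F and L share the same y with |FL| = 28.5 and L on the +x side, so L = (28.50, 0.000). A1 meets FL tangentially, so VL is at right angles to FL, so V = L + (0, -10.9) = (28.50, -10.90). Since VZ ⟂ ZB (tangency), |VB| = √(10.9² + 26.3²) = 28.47 regardless of where Z sits on A1. So B lies on both circle(F, 43.41) and circle(V, 28.47); the below-FL intersection is B = (20.55, -38.24). Z is the foot of the tangent from B: Z = (17.67, -12.10).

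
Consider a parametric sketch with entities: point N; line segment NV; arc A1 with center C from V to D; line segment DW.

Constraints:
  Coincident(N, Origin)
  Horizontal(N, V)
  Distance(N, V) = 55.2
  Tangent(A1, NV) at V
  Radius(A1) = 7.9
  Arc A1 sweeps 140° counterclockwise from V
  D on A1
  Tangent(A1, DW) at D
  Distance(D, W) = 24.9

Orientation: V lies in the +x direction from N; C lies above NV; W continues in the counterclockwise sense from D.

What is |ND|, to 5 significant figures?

61.872

N is at the origin; NV is horizontal with |NV| = 55.2 and V on the +x side, so V = (55.200, 0.0000). The tangent condition forces CV to be normal to NV, so C = V + (0, 7.9) = (55.200, 7.9000). On A1, V sits at bearing -90° from C; a 140° counterclockwise sweep puts D at bearing 50°, so D = C + 7.9·(cos 50°, sin 50°) = (60.278, 13.952). Then |ND| = |D − N| = 61.872.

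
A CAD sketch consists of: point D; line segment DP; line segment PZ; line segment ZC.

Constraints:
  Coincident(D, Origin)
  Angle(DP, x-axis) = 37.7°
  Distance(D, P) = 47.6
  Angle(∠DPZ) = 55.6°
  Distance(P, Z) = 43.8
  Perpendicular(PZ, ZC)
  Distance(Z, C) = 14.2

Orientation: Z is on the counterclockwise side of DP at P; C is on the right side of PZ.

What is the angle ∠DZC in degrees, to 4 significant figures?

156.7°

D is at the origin; DP runs at 37.7° with length 47.6, so P = 47.6·(cos 37.7°, sin 37.7°) = (37.66, 29.11). ∠DPZ = 55.6°, so PZ runs at 37.7° + (180° − 55.6°) = 162.1° from the x-axis; with |PZ| = 43.8, Z = P + 43.8·(cos 162.1°, sin 162.1°) = (-4.018, 42.57). PZ ⟂ ZC; with |ZC| = 14.2 on the right of PZ, C = Z + 14.2·(0.3074, 0.9516) = (0.3469, 56.08). Then cos ∠DZC = ZD·ZC / (|ZD||ZC|), giving 156.7°.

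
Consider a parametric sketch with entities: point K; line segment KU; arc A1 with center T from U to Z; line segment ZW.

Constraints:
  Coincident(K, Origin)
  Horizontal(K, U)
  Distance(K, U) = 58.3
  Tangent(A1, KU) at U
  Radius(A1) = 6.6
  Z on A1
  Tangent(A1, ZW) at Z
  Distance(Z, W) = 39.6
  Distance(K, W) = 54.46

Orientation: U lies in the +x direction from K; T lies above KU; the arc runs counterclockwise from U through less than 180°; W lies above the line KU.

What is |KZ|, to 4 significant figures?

64.14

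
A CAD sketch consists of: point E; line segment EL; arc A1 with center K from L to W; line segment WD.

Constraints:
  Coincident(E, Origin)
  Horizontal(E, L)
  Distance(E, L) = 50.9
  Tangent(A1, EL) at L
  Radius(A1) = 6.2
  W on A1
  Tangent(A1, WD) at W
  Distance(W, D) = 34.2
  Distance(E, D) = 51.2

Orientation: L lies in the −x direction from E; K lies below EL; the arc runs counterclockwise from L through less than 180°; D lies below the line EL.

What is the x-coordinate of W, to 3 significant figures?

-55.8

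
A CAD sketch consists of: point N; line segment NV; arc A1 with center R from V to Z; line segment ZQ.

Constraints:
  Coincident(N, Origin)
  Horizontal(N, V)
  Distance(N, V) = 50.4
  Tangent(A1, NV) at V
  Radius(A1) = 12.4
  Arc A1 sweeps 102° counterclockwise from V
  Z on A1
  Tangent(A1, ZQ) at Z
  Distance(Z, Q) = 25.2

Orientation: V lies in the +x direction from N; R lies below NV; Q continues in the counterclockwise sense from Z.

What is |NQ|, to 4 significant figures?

58.85

N is at the origin; NV is horizontal with |NV| = 50.4 and V on the +x side, so V = (50.40, 0.000). A1 meets NV tangentially, so RV is at right angles to NV, so R = V + (0, -12.4) = (50.40, -12.40). On A1, V sits at bearing 90° from R; a 102° counterclockwise sweep puts Z at bearing 192°, so Z = R + 12.4·(cos 192°, sin 192°) = (38.27, -14.98). A1 meets ZQ tangentially, so RZ is at right angles to ZQ, so ZQ runs along (−sin 192°, cos 192°); with |ZQ| = 25.2, Q = (43.51, -39.63). Then |NQ| = |Q − N| = 58.85.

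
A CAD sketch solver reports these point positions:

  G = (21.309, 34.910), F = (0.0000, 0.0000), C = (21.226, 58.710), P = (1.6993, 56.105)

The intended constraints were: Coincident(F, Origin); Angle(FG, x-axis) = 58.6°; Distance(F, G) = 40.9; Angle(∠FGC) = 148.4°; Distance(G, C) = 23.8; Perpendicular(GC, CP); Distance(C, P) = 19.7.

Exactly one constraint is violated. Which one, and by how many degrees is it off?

Perpendicular(GC, CP) — off by 7.40°.

F = (0.00, 0.00) ✓; FG at 58.60° ✓; |FG| = 40.90 ✓; ∠FGC = 148.4° ✓; |GC| = 23.80 ✓; ∠(GC, CP) = 97.40° ✗; |CP| = 19.70 ✓.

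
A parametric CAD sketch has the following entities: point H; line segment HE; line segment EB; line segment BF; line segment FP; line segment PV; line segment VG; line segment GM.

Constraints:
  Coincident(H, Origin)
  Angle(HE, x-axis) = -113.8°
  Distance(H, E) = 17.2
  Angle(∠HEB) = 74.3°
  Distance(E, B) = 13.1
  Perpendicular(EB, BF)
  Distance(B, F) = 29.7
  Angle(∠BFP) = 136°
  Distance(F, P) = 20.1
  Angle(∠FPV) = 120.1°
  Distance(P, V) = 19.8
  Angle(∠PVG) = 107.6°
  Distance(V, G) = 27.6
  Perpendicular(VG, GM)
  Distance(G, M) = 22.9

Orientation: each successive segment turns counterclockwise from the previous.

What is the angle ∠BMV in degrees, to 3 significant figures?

167°

∠PVG = 107.6° gives VG at -102° from the x-axis; with |VG| = 27.6, G = (-26.9, -0.915). VG ⟂ GM, so GM runs at -11.8°; with |GM| = 22.9, M = (-4.50, -5.60). Then cos ∠BMV = MB·MV / (|MB||MV|), giving 167°.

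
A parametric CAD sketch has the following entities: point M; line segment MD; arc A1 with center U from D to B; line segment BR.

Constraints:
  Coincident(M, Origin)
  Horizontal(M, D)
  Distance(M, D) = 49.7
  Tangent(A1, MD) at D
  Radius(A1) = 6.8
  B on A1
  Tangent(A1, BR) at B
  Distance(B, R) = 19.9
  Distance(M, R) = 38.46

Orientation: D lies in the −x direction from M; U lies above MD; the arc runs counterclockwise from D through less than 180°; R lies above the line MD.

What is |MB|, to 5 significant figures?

44.132

Checks: |UD| = 6.800 ✓; |UB| = 6.800 ✓; ∠(UB, BR) = 90.00° ✓; |BR| = 19.90 ✓; |MR| = 38.46 ✓.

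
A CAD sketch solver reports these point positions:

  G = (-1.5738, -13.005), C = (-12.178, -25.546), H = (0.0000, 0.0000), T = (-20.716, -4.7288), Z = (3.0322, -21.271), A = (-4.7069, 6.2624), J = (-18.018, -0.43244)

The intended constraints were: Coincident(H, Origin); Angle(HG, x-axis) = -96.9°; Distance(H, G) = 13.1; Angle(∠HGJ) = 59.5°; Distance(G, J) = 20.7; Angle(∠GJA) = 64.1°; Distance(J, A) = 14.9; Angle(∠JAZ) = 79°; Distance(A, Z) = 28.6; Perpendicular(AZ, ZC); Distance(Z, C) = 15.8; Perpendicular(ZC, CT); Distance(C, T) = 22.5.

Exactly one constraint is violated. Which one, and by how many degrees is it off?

Perpendicular(ZC, CT) — off by 6.60°.

H = (0.00, 0.00) ✓; HG at -96.90° ✓; |HG| = 13.10 ✓; ∠HGJ = 59.50° ✓; |GJ| = 20.70 ✓; ∠GJA = 64.10° ✓; |JA| = 14.90 ✓; ∠JAZ = 79.00° ✓; |AZ| = 28.60 ✓; ∠(AZ, ZC) = 90.00° ✓; |ZC| = 15.80 ✓; ∠(ZC, CT) = 83.40° ✗; |CT| = 22.50 ✓.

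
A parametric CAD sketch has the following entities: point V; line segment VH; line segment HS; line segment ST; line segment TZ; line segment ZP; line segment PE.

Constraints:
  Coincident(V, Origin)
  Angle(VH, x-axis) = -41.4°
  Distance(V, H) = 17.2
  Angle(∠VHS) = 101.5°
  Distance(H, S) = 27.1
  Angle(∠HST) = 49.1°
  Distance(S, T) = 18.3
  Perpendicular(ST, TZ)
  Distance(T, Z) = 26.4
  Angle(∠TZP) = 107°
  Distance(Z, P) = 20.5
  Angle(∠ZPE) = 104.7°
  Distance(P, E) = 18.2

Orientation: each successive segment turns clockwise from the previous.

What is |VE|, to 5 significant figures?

43.867

∠TZP = 107.0° gives ZP at -53.800° from the x-axis; with |ZP| = 20.5, P = (30.414, -25.446). ∠ZPE = 104.7° gives PE at -129.10° from the x-axis; with |PE| = 18.2, E = (18.935, -39.570). Then |VE| = |E − V| = 43.867.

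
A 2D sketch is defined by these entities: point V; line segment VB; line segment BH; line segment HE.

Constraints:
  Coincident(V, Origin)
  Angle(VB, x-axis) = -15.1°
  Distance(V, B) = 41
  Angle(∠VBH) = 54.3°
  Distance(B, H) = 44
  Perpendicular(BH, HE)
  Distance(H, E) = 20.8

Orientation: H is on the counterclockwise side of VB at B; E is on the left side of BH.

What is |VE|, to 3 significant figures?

23.6

∠VBH = 54.3°, so BH runs at -15.1° + (180° − 54.3°) = 111° from the x-axis; with |BH| = 44.0, H = B + 44.0·(cos 111°, sin 111°) = (24.1, 30.5). The perpendicularity gives HE at right angles to BH; with |HE| = 20.8 on the left of BH, E = H + 20.8·(-0.936, -0.352) = (4.63, 23.2). Then |VE| = |E − V| = 23.6.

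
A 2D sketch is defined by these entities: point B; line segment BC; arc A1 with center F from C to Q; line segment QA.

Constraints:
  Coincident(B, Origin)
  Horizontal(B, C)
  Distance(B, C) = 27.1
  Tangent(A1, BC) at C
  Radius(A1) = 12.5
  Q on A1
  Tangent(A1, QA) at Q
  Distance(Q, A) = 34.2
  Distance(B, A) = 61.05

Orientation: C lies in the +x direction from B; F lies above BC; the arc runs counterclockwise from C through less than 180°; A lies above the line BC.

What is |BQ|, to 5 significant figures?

41.578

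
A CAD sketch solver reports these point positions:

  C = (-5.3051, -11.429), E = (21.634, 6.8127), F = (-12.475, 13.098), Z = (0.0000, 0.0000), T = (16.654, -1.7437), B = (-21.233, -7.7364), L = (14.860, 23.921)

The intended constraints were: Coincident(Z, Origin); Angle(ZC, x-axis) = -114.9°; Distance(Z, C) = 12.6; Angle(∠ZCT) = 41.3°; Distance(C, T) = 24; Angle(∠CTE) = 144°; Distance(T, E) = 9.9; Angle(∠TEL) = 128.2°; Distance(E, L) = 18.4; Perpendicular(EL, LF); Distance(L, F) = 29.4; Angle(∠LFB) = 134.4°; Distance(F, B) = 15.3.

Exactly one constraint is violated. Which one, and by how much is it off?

Distance(F, B) = 15.3 — off by 7.30.

Z = (0.00, 0.00) ✓; ZC at -114.9° ✓; |ZC| = 12.60 ✓; ∠ZCT = 41.30° ✓; |CT| = 24.00 ✓; ∠CTE = 144.0° ✓; |TE| = 9.900 ✓; ∠TEL = 128.2° ✓; |EL| = 18.40 ✓; ∠(EL, LF) = 90.00° ✓; |LF| = 29.40 ✓; ∠LFB = 134.4° ✓; |FB| = 22.60 ✗.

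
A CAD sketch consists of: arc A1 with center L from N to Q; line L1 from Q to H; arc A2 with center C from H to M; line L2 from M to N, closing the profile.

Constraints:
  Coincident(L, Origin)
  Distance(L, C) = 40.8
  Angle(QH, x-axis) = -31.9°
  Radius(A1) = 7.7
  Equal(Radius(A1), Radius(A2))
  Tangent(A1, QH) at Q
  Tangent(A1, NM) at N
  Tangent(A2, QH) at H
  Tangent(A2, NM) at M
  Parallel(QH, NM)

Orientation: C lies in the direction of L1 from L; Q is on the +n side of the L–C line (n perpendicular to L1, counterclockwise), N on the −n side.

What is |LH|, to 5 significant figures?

41.520

The slot axis is L1's direction at -31.9°, so u = (cos -31.9°, sin -31.9°) = (0.84897, -0.52844) and n = (−sin -31.9°, cos -31.9°) = (0.52844, 0.84897). L is at the origin and C lies 40.8 along u from L, so C = 40.8·u = (34.638, -21.560). Tangency of A1 to both parallel lines with radius 7.7 puts Q and N at L ± 7.7·n: Q = (4.0690, 6.5371), N = (-4.0690, -6.5371). Equal radii place H and M the same way about C: H = C + 7.7·n = (38.707, -15.023), M = C − 7.7·n = (30.569, -28.097). Then |LH| = |H − L| = 41.520.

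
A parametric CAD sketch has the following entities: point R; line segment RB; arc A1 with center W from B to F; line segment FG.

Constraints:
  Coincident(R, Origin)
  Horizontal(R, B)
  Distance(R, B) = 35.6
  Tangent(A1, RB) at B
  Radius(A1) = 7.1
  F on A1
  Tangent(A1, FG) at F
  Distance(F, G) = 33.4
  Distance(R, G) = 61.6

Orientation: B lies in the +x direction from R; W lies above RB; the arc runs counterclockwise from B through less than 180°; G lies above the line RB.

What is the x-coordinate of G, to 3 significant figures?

47.6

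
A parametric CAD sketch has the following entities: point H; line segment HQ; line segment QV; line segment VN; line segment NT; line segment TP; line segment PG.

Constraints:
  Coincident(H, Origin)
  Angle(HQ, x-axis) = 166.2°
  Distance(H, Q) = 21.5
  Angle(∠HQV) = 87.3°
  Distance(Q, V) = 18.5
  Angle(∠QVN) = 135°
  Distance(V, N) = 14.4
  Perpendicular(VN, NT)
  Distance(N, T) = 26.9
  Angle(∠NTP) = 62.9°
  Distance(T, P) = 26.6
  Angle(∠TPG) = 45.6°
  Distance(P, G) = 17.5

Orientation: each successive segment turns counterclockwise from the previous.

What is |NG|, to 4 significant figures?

11.63

H is at the origin; HQ runs at 166.2° with length 21.5, so Q = (-20.88, 5.128). ∠HQV = 87.3° gives QV at -101.1° from the x-axis; with |QV| = 18.5, V = (-24.44, -13.03). ∠QVN = 135.0° gives VN at -56.10° from the x-axis; with |VN| = 14.4, N = (-16.41, -24.98). VN ⟂ NT, so NT runs at 33.90°; with |NT| = 26.9, T = (5.918, -9.974). ∠NTP = 62.9° gives TP at 151.0° from the x-axis; with |TP| = 26.6, P = (-17.35, 2.922). ∠TPG = 45.6° gives PG at -74.60° from the x-axis; with |PG| = 17.5, G = (-12.70, -13.95). Then |NG| = |G − N| = 11.63.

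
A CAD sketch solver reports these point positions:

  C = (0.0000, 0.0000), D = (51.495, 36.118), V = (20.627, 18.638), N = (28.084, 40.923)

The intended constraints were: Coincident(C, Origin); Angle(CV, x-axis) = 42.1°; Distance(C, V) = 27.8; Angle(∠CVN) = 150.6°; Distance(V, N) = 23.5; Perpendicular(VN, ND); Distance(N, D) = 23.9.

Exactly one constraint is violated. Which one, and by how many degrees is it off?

Perpendicular(VN, ND) — off by 6.90°.

C = (0.00, 0.00) ✓; CV at 42.10° ✓; |CV| = 27.80 ✓; ∠CVN = 150.6° ✓; |VN| = 23.50 ✓; ∠(VN, ND) = 83.10° ✗; |ND| = 23.90 ✓.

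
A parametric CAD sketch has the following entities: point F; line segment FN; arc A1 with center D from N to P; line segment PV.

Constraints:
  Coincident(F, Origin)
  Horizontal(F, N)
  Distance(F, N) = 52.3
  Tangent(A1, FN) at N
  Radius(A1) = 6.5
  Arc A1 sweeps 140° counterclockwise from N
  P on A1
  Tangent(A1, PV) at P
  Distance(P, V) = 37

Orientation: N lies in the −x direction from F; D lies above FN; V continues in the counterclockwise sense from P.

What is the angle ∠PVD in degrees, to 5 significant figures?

9.9638°

F is at the origin; FN is horizontal with |FN| = 52.3 and N on the −x side, so N = (-52.300, 0.0000). Tangency of A1 to FN means the radius DN is perpendicular to FN, so D = N + (0, 6.5) = (-52.300, 6.5000). On A1, N sits at bearing -90° from D; a 140° counterclockwise sweep puts P at bearing 50°, so P = D + 6.5·(cos 50°, sin 50°) = (-48.122, 11.479). Since A1 is tangent to PV there, DP ⟂ PV, so PV runs along (−sin 50°, cos 50°); with |PV| = 37.0, V = (-76.466, 35.262). Then cos ∠PVD = VP·VD / (|VP||VD|), giving 9.9638°.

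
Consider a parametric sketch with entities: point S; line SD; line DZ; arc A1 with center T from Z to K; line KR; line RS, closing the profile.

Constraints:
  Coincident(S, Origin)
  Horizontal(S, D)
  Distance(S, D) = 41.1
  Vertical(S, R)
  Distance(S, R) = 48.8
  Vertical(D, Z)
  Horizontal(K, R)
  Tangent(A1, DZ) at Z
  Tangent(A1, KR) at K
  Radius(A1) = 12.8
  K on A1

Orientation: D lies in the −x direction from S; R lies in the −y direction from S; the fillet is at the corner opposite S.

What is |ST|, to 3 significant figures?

45.8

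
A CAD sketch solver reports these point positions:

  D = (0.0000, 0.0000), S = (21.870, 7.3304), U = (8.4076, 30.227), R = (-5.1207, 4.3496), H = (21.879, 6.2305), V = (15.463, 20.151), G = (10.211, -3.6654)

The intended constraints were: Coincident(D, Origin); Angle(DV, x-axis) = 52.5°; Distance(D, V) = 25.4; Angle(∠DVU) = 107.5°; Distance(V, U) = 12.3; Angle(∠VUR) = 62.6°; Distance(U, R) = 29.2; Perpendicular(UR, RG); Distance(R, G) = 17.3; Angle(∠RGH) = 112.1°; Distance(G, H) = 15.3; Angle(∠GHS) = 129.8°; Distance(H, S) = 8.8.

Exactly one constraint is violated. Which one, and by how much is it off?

Distance(H, S) = 8.8 — off by 7.70.

D = (0.00, 0.00) ✓; DV at 52.50° ✓; |DV| = 25.40 ✓; ∠DVU = 107.5° ✓; |VU| = 12.30 ✓; ∠VUR = 62.60° ✓; |UR| = 29.20 ✓; ∠(UR, RG) = 90.00° ✓; |RG| = 17.30 ✓; ∠RGH = 112.1° ✓; |GH| = 15.30 ✓; ∠GHS = 129.8° ✓; |HS| = 1.100 ✗.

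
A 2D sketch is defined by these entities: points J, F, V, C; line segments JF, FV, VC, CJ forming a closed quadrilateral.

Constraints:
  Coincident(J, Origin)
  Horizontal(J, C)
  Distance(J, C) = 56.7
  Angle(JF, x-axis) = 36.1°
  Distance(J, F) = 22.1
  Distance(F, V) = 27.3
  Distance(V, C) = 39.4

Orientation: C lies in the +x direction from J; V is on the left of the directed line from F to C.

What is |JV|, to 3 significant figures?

49.1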